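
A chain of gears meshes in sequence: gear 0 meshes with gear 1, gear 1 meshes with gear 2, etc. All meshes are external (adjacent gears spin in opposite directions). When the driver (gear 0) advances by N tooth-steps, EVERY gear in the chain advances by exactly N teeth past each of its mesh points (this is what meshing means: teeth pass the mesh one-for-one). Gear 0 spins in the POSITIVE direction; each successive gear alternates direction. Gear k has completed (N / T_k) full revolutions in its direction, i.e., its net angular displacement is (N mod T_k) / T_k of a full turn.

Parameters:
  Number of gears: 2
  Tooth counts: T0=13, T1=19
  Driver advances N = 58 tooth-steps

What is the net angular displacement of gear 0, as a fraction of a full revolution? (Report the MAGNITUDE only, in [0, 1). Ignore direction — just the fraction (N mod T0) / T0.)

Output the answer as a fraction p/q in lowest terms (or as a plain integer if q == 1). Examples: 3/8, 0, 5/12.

Chain of 2 gears, tooth counts: [13, 19]
  gear 0: T0=13, direction=positive, advance = 58 mod 13 = 6 teeth = 6/13 turn
  gear 1: T1=19, direction=negative, advance = 58 mod 19 = 1 teeth = 1/19 turn
Gear 0: 58 mod 13 = 6
Fraction = 6 / 13 = 6/13 (gcd(6,13)=1) = 6/13

Answer: 6/13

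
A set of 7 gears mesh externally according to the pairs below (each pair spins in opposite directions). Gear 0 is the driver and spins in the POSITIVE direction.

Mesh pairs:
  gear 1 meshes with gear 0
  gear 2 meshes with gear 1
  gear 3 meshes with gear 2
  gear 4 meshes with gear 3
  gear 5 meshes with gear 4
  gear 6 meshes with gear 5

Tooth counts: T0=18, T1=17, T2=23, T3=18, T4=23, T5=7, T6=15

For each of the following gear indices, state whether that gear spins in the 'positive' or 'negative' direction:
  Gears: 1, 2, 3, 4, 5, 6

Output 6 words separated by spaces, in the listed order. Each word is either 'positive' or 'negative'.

Gear 0 (driver): positive (depth 0)
  gear 1: meshes with gear 0 -> depth 1 -> negative (opposite of gear 0)
  gear 2: meshes with gear 1 -> depth 2 -> positive (opposite of gear 1)
  gear 3: meshes with gear 2 -> depth 3 -> negative (opposite of gear 2)
  gear 4: meshes with gear 3 -> depth 4 -> positive (opposite of gear 3)
  gear 5: meshes with gear 4 -> depth 5 -> negative (opposite of gear 4)
  gear 6: meshes with gear 5 -> depth 6 -> positive (opposite of gear 5)
Queried indices 1, 2, 3, 4, 5, 6 -> negative, positive, negative, positive, negative, positive

Answer: negative positive negative positive negative positive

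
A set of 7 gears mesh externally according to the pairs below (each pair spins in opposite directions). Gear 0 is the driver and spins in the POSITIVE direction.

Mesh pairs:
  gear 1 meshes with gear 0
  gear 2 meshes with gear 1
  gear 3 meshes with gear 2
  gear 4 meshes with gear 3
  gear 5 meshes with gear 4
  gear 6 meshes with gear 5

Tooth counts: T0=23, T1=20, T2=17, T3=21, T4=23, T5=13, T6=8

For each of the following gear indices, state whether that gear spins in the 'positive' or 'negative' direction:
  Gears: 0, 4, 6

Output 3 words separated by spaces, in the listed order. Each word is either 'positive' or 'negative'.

Answer: positive positive positive

Derivation:
Gear 0 (driver): positive (depth 0)
  gear 1: meshes with gear 0 -> depth 1 -> negative (opposite of gear 0)
  gear 2: meshes with gear 1 -> depth 2 -> positive (opposite of gear 1)
  gear 3: meshes with gear 2 -> depth 3 -> negative (opposite of gear 2)
  gear 4: meshes with gear 3 -> depth 4 -> positive (opposite of gear 3)
  gear 5: meshes with gear 4 -> depth 5 -> negative (opposite of gear 4)
  gear 6: meshes with gear 5 -> depth 6 -> positive (opposite of gear 5)
Queried indices 0, 4, 6 -> positive, positive, positive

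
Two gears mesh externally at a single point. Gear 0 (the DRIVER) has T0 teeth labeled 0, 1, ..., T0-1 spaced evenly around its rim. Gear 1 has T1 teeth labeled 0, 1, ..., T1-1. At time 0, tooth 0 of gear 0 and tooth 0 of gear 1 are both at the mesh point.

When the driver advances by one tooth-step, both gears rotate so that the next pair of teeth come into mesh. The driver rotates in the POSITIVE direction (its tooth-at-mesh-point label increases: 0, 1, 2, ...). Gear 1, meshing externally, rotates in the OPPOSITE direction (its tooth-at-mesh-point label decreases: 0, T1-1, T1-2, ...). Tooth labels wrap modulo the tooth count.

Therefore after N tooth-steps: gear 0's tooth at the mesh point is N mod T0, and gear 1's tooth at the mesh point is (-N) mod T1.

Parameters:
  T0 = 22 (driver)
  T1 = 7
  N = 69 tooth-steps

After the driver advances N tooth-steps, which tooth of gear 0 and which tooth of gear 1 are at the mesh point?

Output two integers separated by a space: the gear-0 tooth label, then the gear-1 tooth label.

Gear 0 (driver, T0=22): tooth at mesh = N mod T0
  69 = 3 * 22 + 3, so 69 mod 22 = 3
  gear 0 tooth = 3
Gear 1 (driven, T1=7): tooth at mesh = (-N) mod T1
  69 = 9 * 7 + 6, so 69 mod 7 = 6
  (-69) mod 7 = (-6) mod 7 = 7 - 6 = 1
Mesh after 69 steps: gear-0 tooth 3 meets gear-1 tooth 1

Answer: 3 1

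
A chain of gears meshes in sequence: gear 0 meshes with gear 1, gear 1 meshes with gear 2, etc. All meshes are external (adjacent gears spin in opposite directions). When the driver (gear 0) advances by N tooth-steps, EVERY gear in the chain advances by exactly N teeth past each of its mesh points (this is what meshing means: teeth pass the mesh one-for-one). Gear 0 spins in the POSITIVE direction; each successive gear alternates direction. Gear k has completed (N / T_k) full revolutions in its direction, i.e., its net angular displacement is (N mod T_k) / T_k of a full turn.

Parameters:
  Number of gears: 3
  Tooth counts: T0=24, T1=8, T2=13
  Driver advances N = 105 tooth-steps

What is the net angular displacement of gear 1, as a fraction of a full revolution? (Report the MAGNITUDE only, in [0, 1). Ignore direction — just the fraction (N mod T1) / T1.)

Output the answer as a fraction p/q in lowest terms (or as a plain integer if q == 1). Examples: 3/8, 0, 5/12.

Answer: 1/8

Derivation:
Chain of 3 gears, tooth counts: [24, 8, 13]
  gear 0: T0=24, direction=positive, advance = 105 mod 24 = 9 teeth = 9/24 turn
  gear 1: T1=8, direction=negative, advance = 105 mod 8 = 1 teeth = 1/8 turn
  gear 2: T2=13, direction=positive, advance = 105 mod 13 = 1 teeth = 1/13 turn
Gear 1: 105 mod 8 = 1
Fraction = 1 / 8 = 1/8 (gcd(1,8)=1) = 1/8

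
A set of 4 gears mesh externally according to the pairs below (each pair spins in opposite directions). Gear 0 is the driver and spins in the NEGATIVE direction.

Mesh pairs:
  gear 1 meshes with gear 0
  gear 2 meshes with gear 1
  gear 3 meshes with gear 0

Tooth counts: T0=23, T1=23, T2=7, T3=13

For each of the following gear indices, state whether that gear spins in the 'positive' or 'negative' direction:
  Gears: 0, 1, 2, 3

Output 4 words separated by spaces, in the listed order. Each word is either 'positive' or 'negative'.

Gear 0 (driver): negative (depth 0)
  gear 1: meshes with gear 0 -> depth 1 -> positive (opposite of gear 0)
  gear 2: meshes with gear 1 -> depth 2 -> negative (opposite of gear 1)
  gear 3: meshes with gear 0 -> depth 1 -> positive (opposite of gear 0)
Queried indices 0, 1, 2, 3 -> negative, positive, negative, positive

Answer: negative positive negative positive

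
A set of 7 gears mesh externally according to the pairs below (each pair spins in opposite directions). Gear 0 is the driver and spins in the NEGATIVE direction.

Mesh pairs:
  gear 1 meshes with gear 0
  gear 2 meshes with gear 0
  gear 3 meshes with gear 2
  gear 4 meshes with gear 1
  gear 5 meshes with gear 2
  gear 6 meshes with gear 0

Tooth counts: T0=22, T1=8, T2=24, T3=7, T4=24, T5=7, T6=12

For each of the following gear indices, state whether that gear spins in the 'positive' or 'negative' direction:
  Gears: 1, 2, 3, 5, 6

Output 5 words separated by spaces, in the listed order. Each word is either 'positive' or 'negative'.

Answer: positive positive negative negative positive

Derivation:
Gear 0 (driver): negative (depth 0)
  gear 1: meshes with gear 0 -> depth 1 -> positive (opposite of gear 0)
  gear 2: meshes with gear 0 -> depth 1 -> positive (opposite of gear 0)
  gear 3: meshes with gear 2 -> depth 2 -> negative (opposite of gear 2)
  gear 4: meshes with gear 1 -> depth 2 -> negative (opposite of gear 1)
  gear 5: meshes with gear 2 -> depth 2 -> negative (opposite of gear 2)
  gear 6: meshes with gear 0 -> depth 1 -> positive (opposite of gear 0)
Queried indices 1, 2, 3, 5, 6 -> positive, positive, negative, negative, positive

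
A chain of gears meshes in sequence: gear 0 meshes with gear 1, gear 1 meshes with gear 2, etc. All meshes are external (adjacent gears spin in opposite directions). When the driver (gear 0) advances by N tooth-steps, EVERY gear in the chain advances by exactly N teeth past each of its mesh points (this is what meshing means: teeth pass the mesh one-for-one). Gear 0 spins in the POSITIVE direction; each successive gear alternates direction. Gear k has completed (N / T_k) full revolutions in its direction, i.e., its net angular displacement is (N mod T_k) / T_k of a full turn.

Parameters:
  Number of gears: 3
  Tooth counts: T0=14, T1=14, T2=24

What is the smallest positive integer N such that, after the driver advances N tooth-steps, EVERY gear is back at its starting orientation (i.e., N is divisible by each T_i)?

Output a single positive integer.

Gear k returns to start when N is a multiple of T_k.
All gears at start simultaneously when N is a common multiple of [14, 14, 24]; the smallest such N is lcm(14, 14, 24).
Start: lcm = T0 = 14
Fold in T1=14: gcd(14, 14) = 14; lcm(14, 14) = 14 * 14 / 14 = 196 / 14 = 14
Fold in T2=24: gcd(14, 24) = 2; lcm(14, 24) = 14 * 24 / 2 = 336 / 2 = 168
Full cycle length = 168

Answer: 168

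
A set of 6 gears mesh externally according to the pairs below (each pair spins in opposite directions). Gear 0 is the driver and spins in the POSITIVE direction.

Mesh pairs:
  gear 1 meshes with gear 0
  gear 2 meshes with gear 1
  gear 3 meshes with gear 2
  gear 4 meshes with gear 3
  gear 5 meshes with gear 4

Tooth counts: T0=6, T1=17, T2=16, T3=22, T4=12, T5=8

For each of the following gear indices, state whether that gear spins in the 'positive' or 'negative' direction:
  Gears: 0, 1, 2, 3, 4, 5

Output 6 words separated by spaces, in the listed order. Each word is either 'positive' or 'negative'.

Gear 0 (driver): positive (depth 0)
  gear 1: meshes with gear 0 -> depth 1 -> negative (opposite of gear 0)
  gear 2: meshes with gear 1 -> depth 2 -> positive (opposite of gear 1)
  gear 3: meshes with gear 2 -> depth 3 -> negative (opposite of gear 2)
  gear 4: meshes with gear 3 -> depth 4 -> positive (opposite of gear 3)
  gear 5: meshes with gear 4 -> depth 5 -> negative (opposite of gear 4)
Queried indices 0, 1, 2, 3, 4, 5 -> positive, negative, positive, negative, positive, negative

Answer: positive negative positive negative positive negative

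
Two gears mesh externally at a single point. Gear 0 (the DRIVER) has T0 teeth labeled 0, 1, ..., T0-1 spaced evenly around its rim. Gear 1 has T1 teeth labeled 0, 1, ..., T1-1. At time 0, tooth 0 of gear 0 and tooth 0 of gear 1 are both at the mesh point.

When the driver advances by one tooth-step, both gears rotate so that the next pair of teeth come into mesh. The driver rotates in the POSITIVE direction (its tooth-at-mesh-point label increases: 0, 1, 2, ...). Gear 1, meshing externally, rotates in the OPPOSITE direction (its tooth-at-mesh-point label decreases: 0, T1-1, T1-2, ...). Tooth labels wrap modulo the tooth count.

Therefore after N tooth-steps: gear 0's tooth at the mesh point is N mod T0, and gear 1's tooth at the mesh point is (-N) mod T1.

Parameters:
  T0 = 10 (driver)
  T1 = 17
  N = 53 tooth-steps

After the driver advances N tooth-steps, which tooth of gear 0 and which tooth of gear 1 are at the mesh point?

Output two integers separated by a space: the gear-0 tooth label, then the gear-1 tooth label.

Answer: 3 15

Derivation:
Gear 0 (driver, T0=10): tooth at mesh = N mod T0
  53 = 5 * 10 + 3, so 53 mod 10 = 3
  gear 0 tooth = 3
Gear 1 (driven, T1=17): tooth at mesh = (-N) mod T1
  53 = 3 * 17 + 2, so 53 mod 17 = 2
  (-53) mod 17 = (-2) mod 17 = 17 - 2 = 15
Mesh after 53 steps: gear-0 tooth 3 meets gear-1 tooth 15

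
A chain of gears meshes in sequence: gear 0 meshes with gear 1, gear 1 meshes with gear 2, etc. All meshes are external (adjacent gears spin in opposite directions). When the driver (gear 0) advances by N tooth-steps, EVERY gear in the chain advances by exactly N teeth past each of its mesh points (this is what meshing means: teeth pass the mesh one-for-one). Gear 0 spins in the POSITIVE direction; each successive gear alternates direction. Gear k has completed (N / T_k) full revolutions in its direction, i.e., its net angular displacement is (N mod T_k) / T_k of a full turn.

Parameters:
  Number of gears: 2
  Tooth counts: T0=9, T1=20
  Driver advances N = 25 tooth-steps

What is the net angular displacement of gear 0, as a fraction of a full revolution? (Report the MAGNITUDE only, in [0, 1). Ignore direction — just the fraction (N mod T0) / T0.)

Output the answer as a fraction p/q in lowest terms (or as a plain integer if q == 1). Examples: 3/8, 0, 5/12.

Chain of 2 gears, tooth counts: [9, 20]
  gear 0: T0=9, direction=positive, advance = 25 mod 9 = 7 teeth = 7/9 turn
  gear 1: T1=20, direction=negative, advance = 25 mod 20 = 5 teeth = 5/20 turn
Gear 0: 25 mod 9 = 7
Fraction = 7 / 9 = 7/9 (gcd(7,9)=1) = 7/9

Answer: 7/9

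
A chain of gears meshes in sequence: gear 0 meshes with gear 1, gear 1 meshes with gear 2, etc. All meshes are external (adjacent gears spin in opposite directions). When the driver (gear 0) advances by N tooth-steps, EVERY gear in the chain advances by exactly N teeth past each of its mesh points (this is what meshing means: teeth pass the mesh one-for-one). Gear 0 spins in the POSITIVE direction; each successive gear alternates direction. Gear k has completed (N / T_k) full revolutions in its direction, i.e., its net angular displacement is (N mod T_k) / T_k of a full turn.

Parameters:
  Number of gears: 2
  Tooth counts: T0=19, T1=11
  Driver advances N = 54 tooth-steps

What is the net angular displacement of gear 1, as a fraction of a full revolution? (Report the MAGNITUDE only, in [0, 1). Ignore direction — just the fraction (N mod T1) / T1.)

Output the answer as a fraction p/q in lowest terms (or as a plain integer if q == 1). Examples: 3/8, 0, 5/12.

Answer: 10/11

Derivation:
Chain of 2 gears, tooth counts: [19, 11]
  gear 0: T0=19, direction=positive, advance = 54 mod 19 = 16 teeth = 16/19 turn
  gear 1: T1=11, direction=negative, advance = 54 mod 11 = 10 teeth = 10/11 turn
Gear 1: 54 mod 11 = 10
Fraction = 10 / 11 = 10/11 (gcd(10,11)=1) = 10/11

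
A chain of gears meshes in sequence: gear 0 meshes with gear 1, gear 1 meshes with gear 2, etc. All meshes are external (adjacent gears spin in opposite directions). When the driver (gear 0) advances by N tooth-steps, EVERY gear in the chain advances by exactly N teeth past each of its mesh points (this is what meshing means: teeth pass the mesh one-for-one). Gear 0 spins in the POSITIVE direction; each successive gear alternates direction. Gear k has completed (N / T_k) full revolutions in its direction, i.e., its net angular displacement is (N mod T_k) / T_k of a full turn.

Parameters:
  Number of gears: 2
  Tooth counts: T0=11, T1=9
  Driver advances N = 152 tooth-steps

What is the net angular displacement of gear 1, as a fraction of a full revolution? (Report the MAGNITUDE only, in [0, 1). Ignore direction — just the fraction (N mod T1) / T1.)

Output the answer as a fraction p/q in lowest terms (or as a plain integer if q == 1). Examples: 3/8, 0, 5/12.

Answer: 8/9

Derivation:
Chain of 2 gears, tooth counts: [11, 9]
  gear 0: T0=11, direction=positive, advance = 152 mod 11 = 9 teeth = 9/11 turn
  gear 1: T1=9, direction=negative, advance = 152 mod 9 = 8 teeth = 8/9 turn
Gear 1: 152 mod 9 = 8
Fraction = 8 / 9 = 8/9 (gcd(8,9)=1) = 8/9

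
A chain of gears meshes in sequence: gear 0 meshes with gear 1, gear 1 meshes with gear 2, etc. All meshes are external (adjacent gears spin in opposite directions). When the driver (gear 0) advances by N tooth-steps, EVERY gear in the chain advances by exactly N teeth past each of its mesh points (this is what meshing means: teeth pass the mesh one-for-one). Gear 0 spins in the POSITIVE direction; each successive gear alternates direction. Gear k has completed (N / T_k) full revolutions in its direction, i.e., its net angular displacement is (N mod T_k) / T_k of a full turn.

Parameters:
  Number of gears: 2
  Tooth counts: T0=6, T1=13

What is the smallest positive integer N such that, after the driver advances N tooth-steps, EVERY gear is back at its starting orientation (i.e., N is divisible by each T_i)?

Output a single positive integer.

Answer: 78

Derivation:
Gear k returns to start when N is a multiple of T_k.
All gears at start simultaneously when N is a common multiple of [6, 13]; the smallest such N is lcm(6, 13).
Start: lcm = T0 = 6
Fold in T1=13: gcd(6, 13) = 1; lcm(6, 13) = 6 * 13 / 1 = 78 / 1 = 78
Full cycle length = 78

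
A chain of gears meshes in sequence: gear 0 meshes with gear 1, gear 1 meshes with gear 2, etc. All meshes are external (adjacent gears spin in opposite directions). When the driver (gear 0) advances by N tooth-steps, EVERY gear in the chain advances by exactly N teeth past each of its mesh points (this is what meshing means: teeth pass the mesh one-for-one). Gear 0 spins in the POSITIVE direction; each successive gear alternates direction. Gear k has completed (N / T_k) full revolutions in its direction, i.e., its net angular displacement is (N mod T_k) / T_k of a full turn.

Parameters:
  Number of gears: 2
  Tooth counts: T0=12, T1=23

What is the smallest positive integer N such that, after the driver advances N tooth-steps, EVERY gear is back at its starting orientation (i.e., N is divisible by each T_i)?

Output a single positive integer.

Answer: 276

Derivation:
Gear k returns to start when N is a multiple of T_k.
All gears at start simultaneously when N is a common multiple of [12, 23]; the smallest such N is lcm(12, 23).
Start: lcm = T0 = 12
Fold in T1=23: gcd(12, 23) = 1; lcm(12, 23) = 12 * 23 / 1 = 276 / 1 = 276
Full cycle length = 276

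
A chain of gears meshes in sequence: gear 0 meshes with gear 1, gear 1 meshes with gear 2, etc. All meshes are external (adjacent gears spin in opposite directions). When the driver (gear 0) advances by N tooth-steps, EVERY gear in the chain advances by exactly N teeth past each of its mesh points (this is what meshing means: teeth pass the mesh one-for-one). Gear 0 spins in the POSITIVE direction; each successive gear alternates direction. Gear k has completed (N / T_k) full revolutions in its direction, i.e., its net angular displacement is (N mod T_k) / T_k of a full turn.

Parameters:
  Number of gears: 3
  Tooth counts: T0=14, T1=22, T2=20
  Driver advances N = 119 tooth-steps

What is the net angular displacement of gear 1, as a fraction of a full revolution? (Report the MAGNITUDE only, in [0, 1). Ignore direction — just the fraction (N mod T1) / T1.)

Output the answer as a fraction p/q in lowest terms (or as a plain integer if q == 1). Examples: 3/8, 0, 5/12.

Answer: 9/22

Derivation:
Chain of 3 gears, tooth counts: [14, 22, 20]
  gear 0: T0=14, direction=positive, advance = 119 mod 14 = 7 teeth = 7/14 turn
  gear 1: T1=22, direction=negative, advance = 119 mod 22 = 9 teeth = 9/22 turn
  gear 2: T2=20, direction=positive, advance = 119 mod 20 = 19 teeth = 19/20 turn
Gear 1: 119 mod 22 = 9
Fraction = 9 / 22 = 9/22 (gcd(9,22)=1) = 9/22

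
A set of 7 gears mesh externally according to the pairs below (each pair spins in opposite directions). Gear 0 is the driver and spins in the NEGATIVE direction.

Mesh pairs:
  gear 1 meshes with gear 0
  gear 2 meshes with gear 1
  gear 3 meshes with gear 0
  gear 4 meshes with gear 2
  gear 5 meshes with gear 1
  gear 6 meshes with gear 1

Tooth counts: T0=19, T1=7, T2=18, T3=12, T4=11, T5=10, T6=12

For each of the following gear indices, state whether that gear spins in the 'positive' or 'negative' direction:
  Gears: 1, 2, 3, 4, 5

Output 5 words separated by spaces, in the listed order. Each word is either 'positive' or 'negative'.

Answer: positive negative positive positive negative

Derivation:
Gear 0 (driver): negative (depth 0)
  gear 1: meshes with gear 0 -> depth 1 -> positive (opposite of gear 0)
  gear 2: meshes with gear 1 -> depth 2 -> negative (opposite of gear 1)
  gear 3: meshes with gear 0 -> depth 1 -> positive (opposite of gear 0)
  gear 4: meshes with gear 2 -> depth 3 -> positive (opposite of gear 2)
  gear 5: meshes with gear 1 -> depth 2 -> negative (opposite of gear 1)
  gear 6: meshes with gear 1 -> depth 2 -> negative (opposite of gear 1)
Queried indices 1, 2, 3, 4, 5 -> positive, negative, positive, positive, negative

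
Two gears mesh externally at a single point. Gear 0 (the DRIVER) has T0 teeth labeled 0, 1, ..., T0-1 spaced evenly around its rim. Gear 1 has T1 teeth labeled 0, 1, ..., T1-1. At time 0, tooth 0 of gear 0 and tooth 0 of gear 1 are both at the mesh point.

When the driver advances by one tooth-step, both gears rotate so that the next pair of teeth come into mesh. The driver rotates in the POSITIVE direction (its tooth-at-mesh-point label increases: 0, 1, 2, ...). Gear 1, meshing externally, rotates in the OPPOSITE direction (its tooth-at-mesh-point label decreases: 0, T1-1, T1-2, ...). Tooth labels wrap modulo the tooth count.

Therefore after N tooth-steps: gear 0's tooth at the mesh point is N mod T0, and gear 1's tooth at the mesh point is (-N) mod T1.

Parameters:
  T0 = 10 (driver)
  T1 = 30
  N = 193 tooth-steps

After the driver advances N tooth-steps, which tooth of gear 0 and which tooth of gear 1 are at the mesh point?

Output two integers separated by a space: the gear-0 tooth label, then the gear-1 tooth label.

Gear 0 (driver, T0=10): tooth at mesh = N mod T0
  193 = 19 * 10 + 3, so 193 mod 10 = 3
  gear 0 tooth = 3
Gear 1 (driven, T1=30): tooth at mesh = (-N) mod T1
  193 = 6 * 30 + 13, so 193 mod 30 = 13
  (-193) mod 30 = (-13) mod 30 = 30 - 13 = 17
Mesh after 193 steps: gear-0 tooth 3 meets gear-1 tooth 17

Answer: 3 17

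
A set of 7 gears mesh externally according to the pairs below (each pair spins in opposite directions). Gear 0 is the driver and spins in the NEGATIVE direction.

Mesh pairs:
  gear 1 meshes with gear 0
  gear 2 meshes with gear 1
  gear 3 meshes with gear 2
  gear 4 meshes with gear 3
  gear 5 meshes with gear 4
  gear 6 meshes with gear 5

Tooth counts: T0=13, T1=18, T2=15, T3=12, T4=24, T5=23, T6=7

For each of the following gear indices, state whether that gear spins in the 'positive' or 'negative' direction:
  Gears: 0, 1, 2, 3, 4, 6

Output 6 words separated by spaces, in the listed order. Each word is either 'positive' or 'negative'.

Gear 0 (driver): negative (depth 0)
  gear 1: meshes with gear 0 -> depth 1 -> positive (opposite of gear 0)
  gear 2: meshes with gear 1 -> depth 2 -> negative (opposite of gear 1)
  gear 3: meshes with gear 2 -> depth 3 -> positive (opposite of gear 2)
  gear 4: meshes with gear 3 -> depth 4 -> negative (opposite of gear 3)
  gear 5: meshes with gear 4 -> depth 5 -> positive (opposite of gear 4)
  gear 6: meshes with gear 5 -> depth 6 -> negative (opposite of gear 5)
Queried indices 0, 1, 2, 3, 4, 6 -> negative, positive, negative, positive, negative, negative

Answer: negative positive negative positive negative negative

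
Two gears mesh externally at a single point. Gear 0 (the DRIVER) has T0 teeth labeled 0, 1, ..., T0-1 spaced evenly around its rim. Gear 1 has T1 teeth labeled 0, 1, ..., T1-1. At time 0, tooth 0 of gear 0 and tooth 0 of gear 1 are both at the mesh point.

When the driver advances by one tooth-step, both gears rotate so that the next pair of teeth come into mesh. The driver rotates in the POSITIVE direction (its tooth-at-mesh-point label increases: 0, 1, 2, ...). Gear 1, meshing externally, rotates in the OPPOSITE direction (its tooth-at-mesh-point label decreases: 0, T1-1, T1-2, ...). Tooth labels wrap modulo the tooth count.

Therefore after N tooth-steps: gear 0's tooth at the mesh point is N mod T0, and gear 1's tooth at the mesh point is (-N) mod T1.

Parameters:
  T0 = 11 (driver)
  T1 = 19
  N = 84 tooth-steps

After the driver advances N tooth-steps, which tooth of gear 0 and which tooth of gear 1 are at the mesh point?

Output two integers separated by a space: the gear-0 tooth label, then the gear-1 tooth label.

Gear 0 (driver, T0=11): tooth at mesh = N mod T0
  84 = 7 * 11 + 7, so 84 mod 11 = 7
  gear 0 tooth = 7
Gear 1 (driven, T1=19): tooth at mesh = (-N) mod T1
  84 = 4 * 19 + 8, so 84 mod 19 = 8
  (-84) mod 19 = (-8) mod 19 = 19 - 8 = 11
Mesh after 84 steps: gear-0 tooth 7 meets gear-1 tooth 11

Answer: 7 11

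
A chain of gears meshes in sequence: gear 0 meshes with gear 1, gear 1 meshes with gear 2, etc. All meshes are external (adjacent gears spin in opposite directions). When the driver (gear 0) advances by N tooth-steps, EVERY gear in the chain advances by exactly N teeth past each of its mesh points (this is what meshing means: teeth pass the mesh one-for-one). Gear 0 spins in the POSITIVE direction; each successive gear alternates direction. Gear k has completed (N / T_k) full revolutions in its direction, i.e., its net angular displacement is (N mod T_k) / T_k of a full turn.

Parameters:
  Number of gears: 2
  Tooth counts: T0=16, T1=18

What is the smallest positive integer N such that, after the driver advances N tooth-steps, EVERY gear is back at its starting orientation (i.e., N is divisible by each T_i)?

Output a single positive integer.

Answer: 144

Derivation:
Gear k returns to start when N is a multiple of T_k.
All gears at start simultaneously when N is a common multiple of [16, 18]; the smallest such N is lcm(16, 18).
Start: lcm = T0 = 16
Fold in T1=18: gcd(16, 18) = 2; lcm(16, 18) = 16 * 18 / 2 = 288 / 2 = 144
Full cycle length = 144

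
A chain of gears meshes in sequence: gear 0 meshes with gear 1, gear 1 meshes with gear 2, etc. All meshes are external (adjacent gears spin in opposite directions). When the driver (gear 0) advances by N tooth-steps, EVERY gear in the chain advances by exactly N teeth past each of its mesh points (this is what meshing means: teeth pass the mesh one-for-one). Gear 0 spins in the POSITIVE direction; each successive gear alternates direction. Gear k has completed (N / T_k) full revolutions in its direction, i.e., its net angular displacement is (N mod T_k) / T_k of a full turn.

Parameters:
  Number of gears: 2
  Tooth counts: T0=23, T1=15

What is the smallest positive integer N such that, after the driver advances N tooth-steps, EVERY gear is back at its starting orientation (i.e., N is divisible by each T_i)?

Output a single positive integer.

Gear k returns to start when N is a multiple of T_k.
All gears at start simultaneously when N is a common multiple of [23, 15]; the smallest such N is lcm(23, 15).
Start: lcm = T0 = 23
Fold in T1=15: gcd(23, 15) = 1; lcm(23, 15) = 23 * 15 / 1 = 345 / 1 = 345
Full cycle length = 345

Answer: 345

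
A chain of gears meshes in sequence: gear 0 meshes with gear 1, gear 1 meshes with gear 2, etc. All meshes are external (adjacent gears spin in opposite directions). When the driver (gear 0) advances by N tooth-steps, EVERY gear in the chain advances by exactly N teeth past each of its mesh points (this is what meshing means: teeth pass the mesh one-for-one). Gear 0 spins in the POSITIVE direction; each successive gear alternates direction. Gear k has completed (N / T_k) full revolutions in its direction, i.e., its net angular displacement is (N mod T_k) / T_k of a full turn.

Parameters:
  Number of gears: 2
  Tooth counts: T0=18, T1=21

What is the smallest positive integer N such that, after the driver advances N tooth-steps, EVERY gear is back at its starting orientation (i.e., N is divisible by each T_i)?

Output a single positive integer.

Gear k returns to start when N is a multiple of T_k.
All gears at start simultaneously when N is a common multiple of [18, 21]; the smallest such N is lcm(18, 21).
Start: lcm = T0 = 18
Fold in T1=21: gcd(18, 21) = 3; lcm(18, 21) = 18 * 21 / 3 = 378 / 3 = 126
Full cycle length = 126

Answer: 126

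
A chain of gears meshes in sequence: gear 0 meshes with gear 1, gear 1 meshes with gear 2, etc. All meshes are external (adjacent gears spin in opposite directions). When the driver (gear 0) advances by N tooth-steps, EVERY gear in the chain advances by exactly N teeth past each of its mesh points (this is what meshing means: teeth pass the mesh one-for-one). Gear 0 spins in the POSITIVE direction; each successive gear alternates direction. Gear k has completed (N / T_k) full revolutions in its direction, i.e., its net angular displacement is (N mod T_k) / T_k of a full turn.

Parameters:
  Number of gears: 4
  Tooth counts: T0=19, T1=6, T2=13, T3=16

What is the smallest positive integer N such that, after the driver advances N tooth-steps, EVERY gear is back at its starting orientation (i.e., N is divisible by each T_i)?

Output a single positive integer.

Gear k returns to start when N is a multiple of T_k.
All gears at start simultaneously when N is a common multiple of [19, 6, 13, 16]; the smallest such N is lcm(19, 6, 13, 16).
Start: lcm = T0 = 19
Fold in T1=6: gcd(19, 6) = 1; lcm(19, 6) = 19 * 6 / 1 = 114 / 1 = 114
Fold in T2=13: gcd(114, 13) = 1; lcm(114, 13) = 114 * 13 / 1 = 1482 / 1 = 1482
Fold in T3=16: gcd(1482, 16) = 2; lcm(1482, 16) = 1482 * 16 / 2 = 23712 / 2 = 11856
Full cycle length = 11856

Answer: 11856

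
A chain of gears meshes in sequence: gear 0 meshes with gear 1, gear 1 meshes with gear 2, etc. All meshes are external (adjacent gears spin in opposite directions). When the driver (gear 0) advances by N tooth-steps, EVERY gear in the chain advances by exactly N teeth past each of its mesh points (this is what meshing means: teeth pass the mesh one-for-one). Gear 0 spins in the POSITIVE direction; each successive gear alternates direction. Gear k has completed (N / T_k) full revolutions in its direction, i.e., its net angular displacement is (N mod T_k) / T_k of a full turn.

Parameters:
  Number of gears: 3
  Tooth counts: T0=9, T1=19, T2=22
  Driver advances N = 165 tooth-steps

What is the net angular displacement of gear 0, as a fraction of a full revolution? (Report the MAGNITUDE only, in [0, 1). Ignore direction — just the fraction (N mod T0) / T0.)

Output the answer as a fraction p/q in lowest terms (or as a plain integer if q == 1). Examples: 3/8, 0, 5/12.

Chain of 3 gears, tooth counts: [9, 19, 22]
  gear 0: T0=9, direction=positive, advance = 165 mod 9 = 3 teeth = 3/9 turn
  gear 1: T1=19, direction=negative, advance = 165 mod 19 = 13 teeth = 13/19 turn
  gear 2: T2=22, direction=positive, advance = 165 mod 22 = 11 teeth = 11/22 turn
Gear 0: 165 mod 9 = 3
Fraction = 3 / 9 = 1/3 (gcd(3,9)=3) = 1/3

Answer: 1/3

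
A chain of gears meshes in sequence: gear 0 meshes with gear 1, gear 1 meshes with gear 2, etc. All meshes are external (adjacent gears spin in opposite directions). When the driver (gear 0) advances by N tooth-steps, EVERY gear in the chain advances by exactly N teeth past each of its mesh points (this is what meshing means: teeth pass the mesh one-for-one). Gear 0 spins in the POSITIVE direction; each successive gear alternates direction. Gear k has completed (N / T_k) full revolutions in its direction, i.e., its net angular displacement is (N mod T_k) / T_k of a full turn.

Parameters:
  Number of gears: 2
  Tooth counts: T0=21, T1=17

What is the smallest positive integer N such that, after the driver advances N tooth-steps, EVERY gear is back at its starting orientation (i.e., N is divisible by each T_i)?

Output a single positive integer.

Gear k returns to start when N is a multiple of T_k.
All gears at start simultaneously when N is a common multiple of [21, 17]; the smallest such N is lcm(21, 17).
Start: lcm = T0 = 21
Fold in T1=17: gcd(21, 17) = 1; lcm(21, 17) = 21 * 17 / 1 = 357 / 1 = 357
Full cycle length = 357

Answer: 357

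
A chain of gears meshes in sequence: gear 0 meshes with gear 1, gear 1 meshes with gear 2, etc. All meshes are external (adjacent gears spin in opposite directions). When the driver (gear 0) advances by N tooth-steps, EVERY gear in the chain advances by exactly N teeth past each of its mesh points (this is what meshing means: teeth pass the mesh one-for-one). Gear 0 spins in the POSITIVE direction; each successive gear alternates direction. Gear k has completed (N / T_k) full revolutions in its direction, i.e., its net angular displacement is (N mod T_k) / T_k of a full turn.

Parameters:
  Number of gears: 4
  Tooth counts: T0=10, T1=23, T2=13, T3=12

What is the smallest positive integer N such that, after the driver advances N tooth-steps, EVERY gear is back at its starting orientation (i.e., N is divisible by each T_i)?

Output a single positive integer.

Gear k returns to start when N is a multiple of T_k.
All gears at start simultaneously when N is a common multiple of [10, 23, 13, 12]; the smallest such N is lcm(10, 23, 13, 12).
Start: lcm = T0 = 10
Fold in T1=23: gcd(10, 23) = 1; lcm(10, 23) = 10 * 23 / 1 = 230 / 1 = 230
Fold in T2=13: gcd(230, 13) = 1; lcm(230, 13) = 230 * 13 / 1 = 2990 / 1 = 2990
Fold in T3=12: gcd(2990, 12) = 2; lcm(2990, 12) = 2990 * 12 / 2 = 35880 / 2 = 17940
Full cycle length = 17940

Answer: 17940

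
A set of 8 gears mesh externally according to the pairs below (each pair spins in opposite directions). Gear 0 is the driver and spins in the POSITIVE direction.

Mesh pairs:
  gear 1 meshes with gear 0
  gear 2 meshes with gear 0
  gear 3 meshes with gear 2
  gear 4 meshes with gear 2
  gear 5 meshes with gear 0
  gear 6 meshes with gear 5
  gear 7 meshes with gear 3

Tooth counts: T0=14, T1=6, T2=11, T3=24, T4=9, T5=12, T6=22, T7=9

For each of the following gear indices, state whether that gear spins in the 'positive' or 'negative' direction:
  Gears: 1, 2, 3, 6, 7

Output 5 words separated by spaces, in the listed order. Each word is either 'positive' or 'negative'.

Gear 0 (driver): positive (depth 0)
  gear 1: meshes with gear 0 -> depth 1 -> negative (opposite of gear 0)
  gear 2: meshes with gear 0 -> depth 1 -> negative (opposite of gear 0)
  gear 3: meshes with gear 2 -> depth 2 -> positive (opposite of gear 2)
  gear 4: meshes with gear 2 -> depth 2 -> positive (opposite of gear 2)
  gear 5: meshes with gear 0 -> depth 1 -> negative (opposite of gear 0)
  gear 6: meshes with gear 5 -> depth 2 -> positive (opposite of gear 5)
  gear 7: meshes with gear 3 -> depth 3 -> negative (opposite of gear 3)
Queried indices 1, 2, 3, 6, 7 -> negative, negative, positive, positive, negative

Answer: negative negative positive positive negative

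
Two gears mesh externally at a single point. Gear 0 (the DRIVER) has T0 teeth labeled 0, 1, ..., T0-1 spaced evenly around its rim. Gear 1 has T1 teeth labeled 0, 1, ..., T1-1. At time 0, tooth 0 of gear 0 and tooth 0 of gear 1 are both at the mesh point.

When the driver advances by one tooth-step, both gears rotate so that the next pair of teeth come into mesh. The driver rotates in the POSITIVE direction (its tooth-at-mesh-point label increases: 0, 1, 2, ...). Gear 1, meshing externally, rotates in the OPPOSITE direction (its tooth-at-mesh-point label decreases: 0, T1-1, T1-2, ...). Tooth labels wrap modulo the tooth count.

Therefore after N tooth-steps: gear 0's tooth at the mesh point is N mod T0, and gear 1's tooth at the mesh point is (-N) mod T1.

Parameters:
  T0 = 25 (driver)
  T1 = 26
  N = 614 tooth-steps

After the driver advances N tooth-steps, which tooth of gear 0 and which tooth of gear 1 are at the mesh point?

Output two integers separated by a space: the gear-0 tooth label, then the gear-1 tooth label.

Gear 0 (driver, T0=25): tooth at mesh = N mod T0
  614 = 24 * 25 + 14, so 614 mod 25 = 14
  gear 0 tooth = 14
Gear 1 (driven, T1=26): tooth at mesh = (-N) mod T1
  614 = 23 * 26 + 16, so 614 mod 26 = 16
  (-614) mod 26 = (-16) mod 26 = 26 - 16 = 10
Mesh after 614 steps: gear-0 tooth 14 meets gear-1 tooth 10

Answer: 14 10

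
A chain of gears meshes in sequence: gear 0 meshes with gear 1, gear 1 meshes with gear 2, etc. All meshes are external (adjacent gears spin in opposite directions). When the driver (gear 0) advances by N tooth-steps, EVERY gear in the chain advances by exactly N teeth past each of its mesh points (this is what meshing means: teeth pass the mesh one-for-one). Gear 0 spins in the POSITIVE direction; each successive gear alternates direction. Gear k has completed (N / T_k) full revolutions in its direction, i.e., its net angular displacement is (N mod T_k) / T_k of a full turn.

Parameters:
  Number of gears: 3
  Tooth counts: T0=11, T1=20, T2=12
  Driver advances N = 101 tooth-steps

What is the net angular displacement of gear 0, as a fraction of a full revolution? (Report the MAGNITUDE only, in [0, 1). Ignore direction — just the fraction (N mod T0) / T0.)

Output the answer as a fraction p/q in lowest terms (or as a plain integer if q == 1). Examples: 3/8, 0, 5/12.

Chain of 3 gears, tooth counts: [11, 20, 12]
  gear 0: T0=11, direction=positive, advance = 101 mod 11 = 2 teeth = 2/11 turn
  gear 1: T1=20, direction=negative, advance = 101 mod 20 = 1 teeth = 1/20 turn
  gear 2: T2=12, direction=positive, advance = 101 mod 12 = 5 teeth = 5/12 turn
Gear 0: 101 mod 11 = 2
Fraction = 2 / 11 = 2/11 (gcd(2,11)=1) = 2/11

Answer: 2/11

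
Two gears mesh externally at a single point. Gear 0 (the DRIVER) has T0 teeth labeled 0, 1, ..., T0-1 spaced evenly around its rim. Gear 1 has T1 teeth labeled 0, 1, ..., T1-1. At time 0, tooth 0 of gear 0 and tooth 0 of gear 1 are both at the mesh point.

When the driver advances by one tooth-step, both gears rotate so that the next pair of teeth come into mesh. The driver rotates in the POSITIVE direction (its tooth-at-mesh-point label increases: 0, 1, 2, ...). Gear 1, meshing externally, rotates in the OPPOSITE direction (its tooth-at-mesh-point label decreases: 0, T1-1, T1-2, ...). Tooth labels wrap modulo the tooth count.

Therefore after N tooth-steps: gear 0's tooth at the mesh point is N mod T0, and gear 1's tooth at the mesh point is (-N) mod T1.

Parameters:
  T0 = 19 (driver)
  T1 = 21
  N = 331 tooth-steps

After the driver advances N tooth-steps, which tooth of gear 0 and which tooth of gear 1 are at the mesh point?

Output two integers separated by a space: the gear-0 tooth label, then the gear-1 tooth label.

Gear 0 (driver, T0=19): tooth at mesh = N mod T0
  331 = 17 * 19 + 8, so 331 mod 19 = 8
  gear 0 tooth = 8
Gear 1 (driven, T1=21): tooth at mesh = (-N) mod T1
  331 = 15 * 21 + 16, so 331 mod 21 = 16
  (-331) mod 21 = (-16) mod 21 = 21 - 16 = 5
Mesh after 331 steps: gear-0 tooth 8 meets gear-1 tooth 5

Answer: 8 5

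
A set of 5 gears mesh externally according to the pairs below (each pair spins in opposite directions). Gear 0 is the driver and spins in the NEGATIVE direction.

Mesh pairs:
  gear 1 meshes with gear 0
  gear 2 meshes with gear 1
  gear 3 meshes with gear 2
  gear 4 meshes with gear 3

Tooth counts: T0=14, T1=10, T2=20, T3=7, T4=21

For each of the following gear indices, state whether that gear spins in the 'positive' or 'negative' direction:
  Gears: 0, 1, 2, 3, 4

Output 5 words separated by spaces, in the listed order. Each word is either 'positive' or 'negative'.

Answer: negative positive negative positive negative

Derivation:
Gear 0 (driver): negative (depth 0)
  gear 1: meshes with gear 0 -> depth 1 -> positive (opposite of gear 0)
  gear 2: meshes with gear 1 -> depth 2 -> negative (opposite of gear 1)
  gear 3: meshes with gear 2 -> depth 3 -> positive (opposite of gear 2)
  gear 4: meshes with gear 3 -> depth 4 -> negative (opposite of gear 3)
Queried indices 0, 1, 2, 3, 4 -> negative, positive, negative, positive, negative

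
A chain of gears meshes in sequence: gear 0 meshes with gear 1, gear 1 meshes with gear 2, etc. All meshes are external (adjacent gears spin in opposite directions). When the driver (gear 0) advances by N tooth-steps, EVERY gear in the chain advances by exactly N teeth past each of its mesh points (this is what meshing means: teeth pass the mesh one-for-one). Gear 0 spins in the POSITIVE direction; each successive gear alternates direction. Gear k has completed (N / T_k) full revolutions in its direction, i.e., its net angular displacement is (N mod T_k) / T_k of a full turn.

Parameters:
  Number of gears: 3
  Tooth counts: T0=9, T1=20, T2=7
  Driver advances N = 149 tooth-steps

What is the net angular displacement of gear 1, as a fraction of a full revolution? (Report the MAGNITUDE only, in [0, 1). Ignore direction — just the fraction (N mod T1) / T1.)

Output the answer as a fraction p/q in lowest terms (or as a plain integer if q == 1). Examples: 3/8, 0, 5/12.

Answer: 9/20

Derivation:
Chain of 3 gears, tooth counts: [9, 20, 7]
  gear 0: T0=9, direction=positive, advance = 149 mod 9 = 5 teeth = 5/9 turn
  gear 1: T1=20, direction=negative, advance = 149 mod 20 = 9 teeth = 9/20 turn
  gear 2: T2=7, direction=positive, advance = 149 mod 7 = 2 teeth = 2/7 turn
Gear 1: 149 mod 20 = 9
Fraction = 9 / 20 = 9/20 (gcd(9,20)=1) = 9/20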